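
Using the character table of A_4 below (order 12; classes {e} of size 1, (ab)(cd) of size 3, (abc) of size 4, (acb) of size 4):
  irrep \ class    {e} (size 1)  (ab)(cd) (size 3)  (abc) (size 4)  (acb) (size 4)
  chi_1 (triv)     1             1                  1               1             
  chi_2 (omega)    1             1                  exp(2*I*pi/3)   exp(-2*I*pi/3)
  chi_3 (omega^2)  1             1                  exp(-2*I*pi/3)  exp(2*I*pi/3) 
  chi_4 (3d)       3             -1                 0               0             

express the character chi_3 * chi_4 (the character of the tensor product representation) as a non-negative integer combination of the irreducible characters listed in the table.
chi_3 tensor chi_4 = chi_4 (all other irreducibles have multiplicity 0).

The character of a tensor product is the pointwise product (chi_3 * chi_4)(C) = chi_3(C) * chi_4(C):
  {e}: (1)*(3), (ab)(cd): (1)*(-1), (abc): (exp(-2*I*pi/3))*(0), (acb): (exp(2*I*pi/3))*(0)
so (chi_3 * chi_4) takes values
  {e} -> 3, (ab)(cd) -> -1, (abc) -> 0, (acb) -> 0.
Now take the inner product of this character with each irreducible chi from the table, <chi_3*chi_4, chi> = (1/12) sum_C |C| (chi_3*chi_4)(C) conj(chi(C)):
  <chi_3*chi_4, chi_1> = (1/12)[1*(3)*conj(1) + 3*(-1)*conj(1) + 4*(0)*conj(1) + 4*(0)*conj(1)]
      = (1/12)[(3) + (-3) + (0) + (0)] = 0/12 = 0
  <chi_3*chi_4, chi_2> = (1/12)[1*(3)*conj(1) + 3*(-1)*conj(1) + 4*(0)*conj(exp(2*I*pi/3)) + 4*(0)*conj(exp(-2*I*pi/3))]
      = (1/12)[(3) + (-3) + (0) + (0)] = 0/12 = 0
  <chi_3*chi_4, chi_3> = (1/12)[1*(3)*conj(1) + 3*(-1)*conj(1) + 4*(0)*conj(exp(-2*I*pi/3)) + 4*(0)*conj(exp(2*I*pi/3))]
      = (1/12)[(3) + (-3) + (0) + (0)] = 0/12 = 0
  <chi_3*chi_4, chi_4> = (1/12)[1*(3)*conj(3) + 3*(-1)*conj(-1) + 4*(0)*conj(0) + 4*(0)*conj(0)]
      = (1/12)[(9) + (3) + (0) + (0)] = 12/12 = 1
(Exp terms are combined using exp(i*s)*conj(exp(i*t)) = exp(i*(s-t)), and sums of them are collapsed using the identity that for every m > 1 the m distinct m-th roots of unity sum to 0, e.g. 1 + exp(2*I*pi/3) + exp(-2*I*pi/3) = 0.)
Hence the multiplicities are chi_4: 1. Dimension check: dim(chi_3)*dim(chi_4) = 1*3 = 3 and sum (mult * dim) = 1*3 = 3.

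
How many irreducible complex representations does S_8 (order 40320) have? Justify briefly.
22

Working: The number of irreducible complex representations of a finite group equals its number of conjugacy classes. Conjugacy classes in S_8 correspond to cycle types, i.e. partitions of 8; there are p(8) = 22 of them, so S_8 (order 40320) has exactly 22 irreducible complex representations.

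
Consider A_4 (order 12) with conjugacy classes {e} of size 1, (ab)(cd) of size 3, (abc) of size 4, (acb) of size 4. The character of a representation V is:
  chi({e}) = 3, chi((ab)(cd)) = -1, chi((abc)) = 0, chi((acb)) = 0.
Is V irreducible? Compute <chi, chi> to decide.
Irreducible: <chi, chi> = 1.

Why: <chi, chi> = (1/|G|) sum_C |C| * |chi(C)|^2 = (1/12)[1*|3|^2 + 3*|-1|^2 + 4*|0|^2 + 4*|0|^2]
  = (1/12)[(9) + (3) + (0) + (0)] = 12/12 = 1.
(Exp terms are combined using exp(i*s)*conj(exp(i*t)) = exp(i*(s-t)), and sums of them are collapsed using the identity that for every m > 1 the m distinct m-th roots of unity sum to 0, e.g. 1 + exp(2*I*pi/3) + exp(-2*I*pi/3) = 0.)
A character is irreducible iff <chi, chi> = 1, so this representation is irreducible.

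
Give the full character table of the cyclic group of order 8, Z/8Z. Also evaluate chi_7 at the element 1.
Character table of Z/8Z (irreps indexed chi_0,...,chi_7 with chi_k(m) = zeta_8^(k*m), zeta_8 = exp(2*pi*i/8)):
  irrep \ class  {0} (size 1)  {1} (size 1)    {2} (size 1)  {3} (size 1)    {4} (size 1)  {5} (size 1)    {6} (size 1)  {7} (size 1)  
  chi_0          1             1               1             1               1             1               1             1             
  chi_1          1             exp(I*pi/4)     I             exp(3*I*pi/4)   -1            exp(-3*I*pi/4)  -I            exp(-I*pi/4)  
  chi_2          1             I               -1            -I              1             I               -1            -I            
  chi_3          1             exp(3*I*pi/4)   -I            exp(I*pi/4)     -1            exp(-I*pi/4)    I             exp(-3*I*pi/4)
  chi_4          1             -1              1             -1              1             -1              1             -1            
  chi_5          1             exp(-3*I*pi/4)  I             exp(-I*pi/4)    -1            exp(I*pi/4)     -I            exp(3*I*pi/4) 
  chi_6          1             -I              -1            I               1             -I              -1            I             
  chi_7          1             exp(-I*pi/4)    -I            exp(-3*I*pi/4)  -1            exp(3*I*pi/4)   I             exp(I*pi/4)   

Spot check: chi_7(1) = zeta_8^(7*1) = zeta_8^7 = exp(-I*pi/4).

Derivation: Z/8Z is abelian, so all 8 irreducible complex representations are 1-dimensional. They are given by chi_k(m) = zeta_8^(k*m) for k = 0,...,7. Row orthogonality: sum_m chi_k(m) conj(chi_l(m)) = 8 * [k = l].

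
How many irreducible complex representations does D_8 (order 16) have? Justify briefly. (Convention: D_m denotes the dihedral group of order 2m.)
7

Argument: The number of irreducible complex representations of a finite group equals its number of conjugacy classes. D_8 has 7 conjugacy classes (n/2 + 3 for n even), so D_8 (order 16) has exactly 7 irreducible complex representations.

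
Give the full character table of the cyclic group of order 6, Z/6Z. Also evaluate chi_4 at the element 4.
Character table of Z/6Z (irreps indexed chi_0,...,chi_5 with chi_k(m) = zeta_6^(k*m), zeta_6 = exp(2*pi*i/6)):
  irrep \ class  {0} (size 1)  {1} (size 1)    {2} (size 1)    {3} (size 1)  {4} (size 1)    {5} (size 1)  
  chi_0          1             1               1               1             1               1             
  chi_1          1             exp(I*pi/3)     exp(2*I*pi/3)   -1            exp(-2*I*pi/3)  exp(-I*pi/3)  
  chi_2          1             exp(2*I*pi/3)   exp(-2*I*pi/3)  1             exp(2*I*pi/3)   exp(-2*I*pi/3)
  chi_3          1             -1              1               -1            1               -1            
  chi_4          1             exp(-2*I*pi/3)  exp(2*I*pi/3)   1             exp(-2*I*pi/3)  exp(2*I*pi/3) 
  chi_5          1             exp(-I*pi/3)    exp(-2*I*pi/3)  -1            exp(2*I*pi/3)   exp(I*pi/3)   

Spot check: chi_4(4) = zeta_6^(4*4) = zeta_6^16 = exp(-2*I*pi/3).

Argument: Z/6Z is abelian, so all 6 irreducible complex representations are 1-dimensional. They are given by chi_k(m) = zeta_6^(k*m) for k = 0,...,5. Row orthogonality: sum_m chi_k(m) conj(chi_l(m)) = 6 * [k = l].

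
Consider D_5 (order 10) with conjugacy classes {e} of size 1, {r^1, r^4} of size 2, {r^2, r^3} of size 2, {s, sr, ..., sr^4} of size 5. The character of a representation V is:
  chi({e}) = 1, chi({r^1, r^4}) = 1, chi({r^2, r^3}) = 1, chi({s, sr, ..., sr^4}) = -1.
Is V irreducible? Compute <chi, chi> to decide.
Irreducible: <chi, chi> = 1.

Why: <chi, chi> = (1/|G|) sum_C |C| * |chi(C)|^2 = (1/10)[1*|1|^2 + 2*|1|^2 + 2*|1|^2 + 5*|-1|^2]
  = (1/10)[(1) + (2) + (2) + (5)] = 10/10 = 1.
A character is irreducible iff <chi, chi> = 1, so this representation is irreducible.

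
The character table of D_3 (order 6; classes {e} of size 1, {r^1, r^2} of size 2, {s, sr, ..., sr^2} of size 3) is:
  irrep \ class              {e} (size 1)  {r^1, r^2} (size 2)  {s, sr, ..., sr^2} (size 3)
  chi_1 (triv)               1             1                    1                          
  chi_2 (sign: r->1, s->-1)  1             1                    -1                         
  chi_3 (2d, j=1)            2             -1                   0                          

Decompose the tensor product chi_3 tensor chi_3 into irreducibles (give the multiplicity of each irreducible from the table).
chi_3 tensor chi_3 = chi_1 + chi_2 + chi_3 (all other irreducibles have multiplicity 0).

The character of a tensor product is the pointwise product (chi_3 * chi_3)(C) = chi_3(C) * chi_3(C):
  {e}: (2)*(2), {r^1, r^2}: (-1)*(-1), {s, sr, ..., sr^2}: (0)*(0)
so (chi_3 * chi_3) takes values
  {e} -> 4, {r^1, r^2} -> 1, {s, sr, ..., sr^2} -> 0.
Now take the inner product of this character with each irreducible chi from the table, <chi_3*chi_3, chi> = (1/6) sum_C |C| (chi_3*chi_3)(C) conj(chi(C)):
  <chi_3*chi_3, chi_1> = (1/6)[1*(4)*conj(1) + 2*(1)*conj(1) + 3*(0)*conj(1)]
      = (1/6)[(4) + (2) + (0)] = 6/6 = 1
  <chi_3*chi_3, chi_2> = (1/6)[1*(4)*conj(1) + 2*(1)*conj(1) + 3*(0)*conj(-1)]
      = (1/6)[(4) + (2) + (0)] = 6/6 = 1
  <chi_3*chi_3, chi_3> = (1/6)[1*(4)*conj(2) + 2*(1)*conj(-1) + 3*(0)*conj(0)]
      = (1/6)[(8) + (-2) + (0)] = 6/6 = 1
Hence the multiplicities are chi_1: 1, chi_2: 1, chi_3: 1. Dimension check: dim(chi_3)*dim(chi_3) = 2*2 = 4 and sum (mult * dim) = 1*1 + 1*1 + 1*2 = 4.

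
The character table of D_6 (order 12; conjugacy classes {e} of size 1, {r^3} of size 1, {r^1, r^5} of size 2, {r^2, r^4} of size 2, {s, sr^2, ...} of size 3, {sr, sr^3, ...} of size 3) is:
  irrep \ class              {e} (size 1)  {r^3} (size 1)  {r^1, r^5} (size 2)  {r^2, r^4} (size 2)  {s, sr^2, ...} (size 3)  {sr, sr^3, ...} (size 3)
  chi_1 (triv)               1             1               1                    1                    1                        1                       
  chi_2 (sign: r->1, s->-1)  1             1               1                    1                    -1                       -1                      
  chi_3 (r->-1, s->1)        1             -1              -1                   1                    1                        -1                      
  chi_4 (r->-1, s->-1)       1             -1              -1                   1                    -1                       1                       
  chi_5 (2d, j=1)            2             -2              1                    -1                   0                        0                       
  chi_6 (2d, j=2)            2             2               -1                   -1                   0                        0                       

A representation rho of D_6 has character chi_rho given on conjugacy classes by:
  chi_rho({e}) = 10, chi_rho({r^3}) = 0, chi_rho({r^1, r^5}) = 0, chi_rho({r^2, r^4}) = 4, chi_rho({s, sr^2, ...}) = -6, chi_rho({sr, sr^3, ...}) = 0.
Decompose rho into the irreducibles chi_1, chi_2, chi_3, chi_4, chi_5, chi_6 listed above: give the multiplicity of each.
Multiplicities: chi_1: 0, chi_2: 3, chi_3: 0, chi_4: 3, chi_5: 1, chi_6: 1.

Details: Use <chi_rho, chi> = (1/|G|) sum_C |C| * chi_rho(C) * conj(chi(C)) with |G| = 12 for each irreducible chi in the table:
  <chi_rho, chi_1> = (1/12)[1*(10)*conj(1) + 1*(0)*conj(1) + 2*(0)*conj(1) + 2*(4)*conj(1) + 3*(-6)*conj(1) + 3*(0)*conj(1)]
      = (1/12)[(10) + (0) + (0) + (8) + (-18) + (0)] = 0/12 = 0
  <chi_rho, chi_2> = (1/12)[1*(10)*conj(1) + 1*(0)*conj(1) + 2*(0)*conj(1) + 2*(4)*conj(1) + 3*(-6)*conj(-1) + 3*(0)*conj(-1)]
      = (1/12)[(10) + (0) + (0) + (8) + (18) + (0)] = 36/12 = 3
  <chi_rho, chi_3> = (1/12)[1*(10)*conj(1) + 1*(0)*conj(-1) + 2*(0)*conj(-1) + 2*(4)*conj(1) + 3*(-6)*conj(1) + 3*(0)*conj(-1)]
      = (1/12)[(10) + (0) + (0) + (8) + (-18) + (0)] = 0/12 = 0
  <chi_rho, chi_4> = (1/12)[1*(10)*conj(1) + 1*(0)*conj(-1) + 2*(0)*conj(-1) + 2*(4)*conj(1) + 3*(-6)*conj(-1) + 3*(0)*conj(1)]
      = (1/12)[(10) + (0) + (0) + (8) + (18) + (0)] = 36/12 = 3
  <chi_rho, chi_5> = (1/12)[1*(10)*conj(2) + 1*(0)*conj(-2) + 2*(0)*conj(1) + 2*(4)*conj(-1) + 3*(-6)*conj(0) + 3*(0)*conj(0)]
      = (1/12)[(20) + (0) + (0) + (-8) + (0) + (0)] = 12/12 = 1
  <chi_rho, chi_6> = (1/12)[1*(10)*conj(2) + 1*(0)*conj(2) + 2*(0)*conj(-1) + 2*(4)*conj(-1) + 3*(-6)*conj(0) + 3*(0)*conj(0)]
      = (1/12)[(20) + (0) + (0) + (-8) + (0) + (0)] = 12/12 = 1
Dimension check: dim(rho) = sum (mult * dim) = 0*1 + 3*1 + 0*1 + 3*1 + 1*2 + 1*2 = 10 = chi_rho(e) = 10.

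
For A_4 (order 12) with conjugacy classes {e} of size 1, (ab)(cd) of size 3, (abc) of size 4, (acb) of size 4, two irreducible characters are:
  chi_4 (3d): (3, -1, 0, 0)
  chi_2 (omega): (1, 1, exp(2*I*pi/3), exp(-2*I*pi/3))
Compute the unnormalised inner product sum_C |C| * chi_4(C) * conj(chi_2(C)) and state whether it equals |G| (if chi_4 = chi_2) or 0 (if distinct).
Sum = 0; so <chi_4, chi_2> = 0 (distinct irreducibles are orthogonal).

Explanation: Compute term by term over conjugacy classes (|C| * chi_4(C) * conj(chi_2(C))):
  1*(3)*conj(1) + 3*(-1)*conj(1) + 4*(0)*conj(exp(2*I*pi/3)) + 4*(0)*conj(exp(-2*I*pi/3))
  = (3) + (-3) + (0) + (0)
  = 0.
(Exp terms are combined using exp(i*s)*conj(exp(i*t)) = exp(i*(s-t)), and sums of them are collapsed using the identity that for every m > 1 the m distinct m-th roots of unity sum to 0, e.g. 1 + exp(2*I*pi/3) + exp(-2*I*pi/3) = 0.)
Dividing by |G| = 12 gives 0/12 = 0, matching the row-orthogonality relation <chi_4, chi_2> = [chi_4 = chi_2].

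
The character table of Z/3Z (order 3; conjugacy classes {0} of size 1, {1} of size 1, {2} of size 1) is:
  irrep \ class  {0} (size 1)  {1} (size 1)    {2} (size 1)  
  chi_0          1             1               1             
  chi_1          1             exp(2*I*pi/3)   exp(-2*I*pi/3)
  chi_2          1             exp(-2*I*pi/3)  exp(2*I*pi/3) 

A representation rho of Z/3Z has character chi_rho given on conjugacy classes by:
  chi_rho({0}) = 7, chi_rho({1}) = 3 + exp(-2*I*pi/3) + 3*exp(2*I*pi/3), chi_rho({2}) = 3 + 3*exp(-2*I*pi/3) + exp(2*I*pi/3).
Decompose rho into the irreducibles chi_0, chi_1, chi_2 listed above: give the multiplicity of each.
Multiplicities: chi_0: 3, chi_1: 3, chi_2: 1.

Proof sketch: Use <chi_rho, chi> = (1/|G|) sum_C |C| * chi_rho(C) * conj(chi(C)) with |G| = 3 for each irreducible chi in the table:
  <chi_rho, chi_0> = (1/3)[1*(7)*conj(1) + 1*(3 + exp(-2*I*pi/3) + 3*exp(2*I*pi/3))*conj(1) + 1*(3 + 3*exp(-2*I*pi/3) + exp(2*I*pi/3))*conj(1)]
      = (1/3)[(7) + (3 + exp(-2*I*pi/3) + 3*exp(2*I*pi/3)) + (3 + 3*exp(-2*I*pi/3) + exp(2*I*pi/3))] = 9/3 = 3
  <chi_rho, chi_1> = (1/3)[1*(7)*conj(1) + 1*(3 + exp(-2*I*pi/3) + 3*exp(2*I*pi/3))*conj(exp(2*I*pi/3)) + 1*(3 + 3*exp(-2*I*pi/3) + exp(2*I*pi/3))*conj(exp(-2*I*pi/3))]
      = (1/3)[(7) + (3 + 3*exp(-2*I*pi/3) + exp(2*I*pi/3)) + (3 + exp(-2*I*pi/3) + 3*exp(2*I*pi/3))] = 9/3 = 3
  <chi_rho, chi_2> = (1/3)[1*(7)*conj(1) + 1*(3 + exp(-2*I*pi/3) + 3*exp(2*I*pi/3))*conj(exp(-2*I*pi/3)) + 1*(3 + 3*exp(-2*I*pi/3) + exp(2*I*pi/3))*conj(exp(2*I*pi/3))]
      = (1/3)[(7) + (-2) + (-2)] = 3/3 = 1
(Exp terms are combined using exp(i*s)*conj(exp(i*t)) = exp(i*(s-t)), and sums of them are collapsed using the identity that for every m > 1 the m distinct m-th roots of unity sum to 0, e.g. 1 + exp(2*I*pi/3) + exp(-2*I*pi/3) = 0.)
Dimension check: dim(rho) = sum (mult * dim) = 3*1 + 3*1 + 1*1 = 7 = chi_rho(e) = 7.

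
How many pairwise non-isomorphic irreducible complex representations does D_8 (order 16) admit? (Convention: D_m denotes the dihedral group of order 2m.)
7

Explanation: The number of irreducible complex representations of a finite group equals its number of conjugacy classes. D_8 has 7 conjugacy classes (n/2 + 3 for n even), so D_8 (order 16) has exactly 7 irreducible complex representations.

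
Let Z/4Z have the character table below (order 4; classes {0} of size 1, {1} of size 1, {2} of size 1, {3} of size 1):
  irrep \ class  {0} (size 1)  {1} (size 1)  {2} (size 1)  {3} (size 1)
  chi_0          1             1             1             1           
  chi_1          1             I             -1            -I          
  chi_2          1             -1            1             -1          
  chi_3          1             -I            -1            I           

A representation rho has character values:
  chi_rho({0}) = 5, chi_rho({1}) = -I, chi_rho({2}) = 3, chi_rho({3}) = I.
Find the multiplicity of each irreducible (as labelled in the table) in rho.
Multiplicities: chi_0: 2, chi_1: 0, chi_2: 2, chi_3: 1.

Reasoning: Use <chi_rho, chi> = (1/|G|) sum_C |C| * chi_rho(C) * conj(chi(C)) with |G| = 4 for each irreducible chi in the table:
  <chi_rho, chi_0> = (1/4)[1*(5)*conj(1) + 1*(-I)*conj(1) + 1*(3)*conj(1) + 1*(I)*conj(1)]
      = (1/4)[(5) + (-I) + (3) + (I)] = 8/4 = 2
  <chi_rho, chi_1> = (1/4)[1*(5)*conj(1) + 1*(-I)*conj(I) + 1*(3)*conj(-1) + 1*(I)*conj(-I)]
      = (1/4)[(5) + (-1) + (-3) + (-1)] = 0/4 = 0
  <chi_rho, chi_2> = (1/4)[1*(5)*conj(1) + 1*(-I)*conj(-1) + 1*(3)*conj(1) + 1*(I)*conj(-1)]
      = (1/4)[(5) + (I) + (3) + (-I)] = 8/4 = 2
  <chi_rho, chi_3> = (1/4)[1*(5)*conj(1) + 1*(-I)*conj(-I) + 1*(3)*conj(-1) + 1*(I)*conj(I)]
      = (1/4)[(5) + (1) + (-3) + (1)] = 4/4 = 1
(Exp terms are combined using exp(i*s)*conj(exp(i*t)) = exp(i*(s-t)), and sums of them are collapsed using the identity that for every m > 1 the m distinct m-th roots of unity sum to 0, e.g. 1 + exp(2*I*pi/3) + exp(-2*I*pi/3) = 0.)
Dimension check: dim(rho) = sum (mult * dim) = 2*1 + 0*1 + 2*1 + 1*1 = 5 = chi_rho(e) = 5.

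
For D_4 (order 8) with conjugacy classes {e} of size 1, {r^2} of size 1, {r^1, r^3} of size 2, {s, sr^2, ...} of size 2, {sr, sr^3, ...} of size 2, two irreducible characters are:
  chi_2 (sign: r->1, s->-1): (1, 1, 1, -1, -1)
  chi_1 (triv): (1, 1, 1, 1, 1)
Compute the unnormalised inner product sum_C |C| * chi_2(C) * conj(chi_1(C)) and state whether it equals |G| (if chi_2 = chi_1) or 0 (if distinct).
Sum = 0; so <chi_2, chi_1> = 0 (distinct irreducibles are orthogonal).

Derivation: Compute term by term over conjugacy classes (|C| * chi_2(C) * conj(chi_1(C))):
  1*(1)*conj(1) + 1*(1)*conj(1) + 2*(1)*conj(1) + 2*(-1)*conj(1) + 2*(-1)*conj(1)
  = (1) + (1) + (2) + (-2) + (-2)
  = 0.
Dividing by |G| = 8 gives 0/8 = 0, matching the row-orthogonality relation <chi_2, chi_1> = [chi_2 = chi_1].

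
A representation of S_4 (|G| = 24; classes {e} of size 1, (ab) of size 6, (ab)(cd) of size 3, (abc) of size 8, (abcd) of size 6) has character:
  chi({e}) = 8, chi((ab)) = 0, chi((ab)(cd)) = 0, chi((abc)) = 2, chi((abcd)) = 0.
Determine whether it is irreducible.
Not irreducible (reducible): <chi, chi> = 4 > 1.

Why: <chi, chi> = (1/|G|) sum_C |C| * |chi(C)|^2 = (1/24)[1*|8|^2 + 6*|0|^2 + 3*|0|^2 + 8*|2|^2 + 6*|0|^2]
  = (1/24)[(64) + (0) + (0) + (32) + (0)] = 96/24 = 4.
A character is irreducible iff <chi, chi> = 1, so this representation is reducible.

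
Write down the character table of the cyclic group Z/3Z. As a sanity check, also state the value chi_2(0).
Character table of Z/3Z (irreps indexed chi_0,...,chi_2 with chi_k(m) = zeta_3^(k*m), zeta_3 = exp(2*pi*i/3)):
  irrep \ class  {0} (size 1)  {1} (size 1)    {2} (size 1)  
  chi_0          1             1               1             
  chi_1          1             exp(2*I*pi/3)   exp(-2*I*pi/3)
  chi_2          1             exp(-2*I*pi/3)  exp(2*I*pi/3) 

Spot check: chi_2(0) = zeta_3^(2*0) = zeta_3^0 = 1.

Derivation: Z/3Z is abelian, so all 3 irreducible complex representations are 1-dimensional. They are given by chi_k(m) = zeta_3^(k*m) for k = 0,...,2. Row orthogonality: sum_m chi_k(m) conj(chi_l(m)) = 3 * [k = l].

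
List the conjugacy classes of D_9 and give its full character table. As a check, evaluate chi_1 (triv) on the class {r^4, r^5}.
Conjugacy classes: {e} of size 1, {r^1, r^8} of size 2, {r^2, r^7} of size 2, {r^3, r^6} of size 2, {r^4, r^5} of size 2, {s, sr, ..., sr^8} of size 9.
Character table:
  irrep \ class              {e} (size 1)  {r^1, r^8} (size 2)  {r^2, r^7} (size 2)  {r^3, r^6} (size 2)  {r^4, r^5} (size 2)  {s, sr, ..., sr^8} (size 9)
  chi_1 (triv)               1             1                    1                    1                    1                    1                          
  chi_2 (sign: r->1, s->-1)  1             1                    1                    1                    1                    -1                         
  chi_3 (2d, j=1)            2             2*cos(2*pi/9)        2*cos(4*pi/9)        -1                   -2*cos(pi/9)         0                          
  chi_4 (2d, j=2)            2             2*cos(4*pi/9)        -2*cos(pi/9)         -1                   2*cos(2*pi/9)        0                          
  chi_5 (2d, j=3)            2             -1                   -1                   2                    -1                   0                          
  chi_6 (2d, j=4)            2             -2*cos(pi/9)         2*cos(2*pi/9)        -1                   2*cos(4*pi/9)        0                          

Spot check: chi_1 (triv) on {r^4, r^5} = 1.

Justification: D_9 has order 2*9 = 18 with 6 conjugacy classes, hence 6 irreducibles. Sum of squared dims 1 + 1 + 4 + 4 + 4 + 4 = 18 = |G|. Linear characters come from the abelianisation; the 2-dimensional irreps have character r^k -> 2*cos(2*pi*j*k/9), reflections -> 0.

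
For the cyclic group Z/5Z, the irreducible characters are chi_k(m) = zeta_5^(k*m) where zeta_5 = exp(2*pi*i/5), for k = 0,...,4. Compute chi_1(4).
chi_1(4) = zeta_5^4 = exp(-2*I*pi/5)

Proof sketch: chi_1(4) = zeta_5^(1*4) = zeta_5^4. Since zeta_5^5 = 1, this equals zeta_5^4 = exp(2*pi*i*4/5) = exp(-2*I*pi/5).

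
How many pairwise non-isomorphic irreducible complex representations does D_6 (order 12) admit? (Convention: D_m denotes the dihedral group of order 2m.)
6

The number of irreducible complex representations of a finite group equals its number of conjugacy classes. D_6 has 6 conjugacy classes (n/2 + 3 for n even), so D_6 (order 12) has exactly 6 irreducible complex representations.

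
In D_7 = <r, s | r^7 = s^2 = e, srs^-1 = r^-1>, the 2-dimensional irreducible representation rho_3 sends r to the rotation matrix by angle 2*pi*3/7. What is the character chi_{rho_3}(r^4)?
chi_{rho_3}(r^4) = 2*cos(2*pi*3*4/7) = -2*cos(3*pi/7)

Solution. rho_3(r^4) is rotation by angle 2*pi*3*4/7, whose trace is 2*cos(2*pi*3*4/7) = -2*cos(3*pi/7).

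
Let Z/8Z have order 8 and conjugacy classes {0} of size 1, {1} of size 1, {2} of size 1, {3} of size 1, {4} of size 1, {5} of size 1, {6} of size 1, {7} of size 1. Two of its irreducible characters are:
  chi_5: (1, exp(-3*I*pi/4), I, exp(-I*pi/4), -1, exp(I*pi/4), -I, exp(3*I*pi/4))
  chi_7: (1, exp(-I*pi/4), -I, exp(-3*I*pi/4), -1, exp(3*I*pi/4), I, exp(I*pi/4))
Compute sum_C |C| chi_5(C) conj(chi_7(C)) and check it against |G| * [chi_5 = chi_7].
Sum = 0; so <chi_5, chi_7> = 0 (distinct irreducibles are orthogonal).

Solution. Compute term by term over conjugacy classes (|C| * chi_5(C) * conj(chi_7(C))):
  1*(1)*conj(1) + 1*(exp(-3*I*pi/4))*conj(exp(-I*pi/4)) + 1*(I)*conj(-I) + 1*(exp(-I*pi/4))*conj(exp(-3*I*pi/4)) + 1*(-1)*conj(-1) + 1*(exp(I*pi/4))*conj(exp(3*I*pi/4)) + 1*(-I)*conj(I) + 1*(exp(3*I*pi/4))*conj(exp(I*pi/4))
  = (1) + (-I) + (-1) + (I) + (1) + (-I) + (-1) + (I)
  = 0.
(Exp terms are combined using exp(i*s)*conj(exp(i*t)) = exp(i*(s-t)), and sums of them are collapsed using the identity that for every m > 1 the m distinct m-th roots of unity sum to 0, e.g. 1 + exp(2*I*pi/3) + exp(-2*I*pi/3) = 0.)
Dividing by |G| = 8 gives 0/8 = 0, matching the row-orthogonality relation <chi_5, chi_7> = [chi_5 = chi_7].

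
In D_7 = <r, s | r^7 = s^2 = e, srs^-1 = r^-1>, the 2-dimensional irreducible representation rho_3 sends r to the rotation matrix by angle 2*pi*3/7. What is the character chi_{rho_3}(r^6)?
chi_{rho_3}(r^6) = 2*cos(2*pi*3*6/7) = -2*cos(pi/7)

Explanation: rho_3(r^6) is rotation by angle 2*pi*3*6/7, whose trace is 2*cos(2*pi*3*6/7) = -2*cos(pi/7).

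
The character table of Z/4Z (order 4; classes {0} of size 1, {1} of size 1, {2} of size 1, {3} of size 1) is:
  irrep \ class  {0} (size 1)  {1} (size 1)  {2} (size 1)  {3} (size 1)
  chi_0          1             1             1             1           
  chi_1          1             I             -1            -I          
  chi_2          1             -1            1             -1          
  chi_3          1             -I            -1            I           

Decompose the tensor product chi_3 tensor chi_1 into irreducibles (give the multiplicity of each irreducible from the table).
chi_3 tensor chi_1 = chi_0 (all other irreducibles have multiplicity 0).

Solution. The character of a tensor product is the pointwise product (chi_3 * chi_1)(C) = chi_3(C) * chi_1(C):
  {0}: (1)*(1), {1}: (-I)*(I), {2}: (-1)*(-1), {3}: (I)*(-I)
so (chi_3 * chi_1) takes values
  {0} -> 1, {1} -> 1, {2} -> 1, {3} -> 1.
Now take the inner product of this character with each irreducible chi from the table, <chi_3*chi_1, chi> = (1/4) sum_C |C| (chi_3*chi_1)(C) conj(chi(C)):
  <chi_3*chi_1, chi_0> = (1/4)[1*(1)*conj(1) + 1*(1)*conj(1) + 1*(1)*conj(1) + 1*(1)*conj(1)]
      = (1/4)[(1) + (1) + (1) + (1)] = 4/4 = 1
  <chi_3*chi_1, chi_1> = (1/4)[1*(1)*conj(1) + 1*(1)*conj(I) + 1*(1)*conj(-1) + 1*(1)*conj(-I)]
      = (1/4)[(1) + (-I) + (-1) + (I)] = 0/4 = 0
  <chi_3*chi_1, chi_2> = (1/4)[1*(1)*conj(1) + 1*(1)*conj(-1) + 1*(1)*conj(1) + 1*(1)*conj(-1)]
      = (1/4)[(1) + (-1) + (1) + (-1)] = 0/4 = 0
  <chi_3*chi_1, chi_3> = (1/4)[1*(1)*conj(1) + 1*(1)*conj(-I) + 1*(1)*conj(-1) + 1*(1)*conj(I)]
      = (1/4)[(1) + (I) + (-1) + (-I)] = 0/4 = 0
(Exp terms are combined using exp(i*s)*conj(exp(i*t)) = exp(i*(s-t)), and sums of them are collapsed using the identity that for every m > 1 the m distinct m-th roots of unity sum to 0, e.g. 1 + exp(2*I*pi/3) + exp(-2*I*pi/3) = 0.)
Hence the multiplicities are chi_0: 1. Dimension check: dim(chi_3)*dim(chi_1) = 1*1 = 1 and sum (mult * dim) = 1*1 = 1.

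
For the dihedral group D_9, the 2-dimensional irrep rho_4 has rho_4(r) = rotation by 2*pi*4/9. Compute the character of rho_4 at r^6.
chi_{rho_4}(r^6) = 2*cos(2*pi*4*6/9) = -1

Proof sketch: rho_4(r^6) is rotation by angle 2*pi*4*6/9, whose trace is 2*cos(2*pi*4*6/9) = -1.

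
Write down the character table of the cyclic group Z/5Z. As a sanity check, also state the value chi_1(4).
Character table of Z/5Z (irreps indexed chi_0,...,chi_4 with chi_k(m) = zeta_5^(k*m), zeta_5 = exp(2*pi*i/5)):
  irrep \ class  {0} (size 1)  {1} (size 1)    {2} (size 1)    {3} (size 1)    {4} (size 1)  
  chi_0          1             1               1               1               1             
  chi_1          1             exp(2*I*pi/5)   exp(4*I*pi/5)   exp(-4*I*pi/5)  exp(-2*I*pi/5)
  chi_2          1             exp(4*I*pi/5)   exp(-2*I*pi/5)  exp(2*I*pi/5)   exp(-4*I*pi/5)
  chi_3          1             exp(-4*I*pi/5)  exp(2*I*pi/5)   exp(-2*I*pi/5)  exp(4*I*pi/5) 
  chi_4          1             exp(-2*I*pi/5)  exp(-4*I*pi/5)  exp(4*I*pi/5)   exp(2*I*pi/5) 

Spot check: chi_1(4) = zeta_5^(1*4) = zeta_5^4 = exp(-2*I*pi/5).

Reasoning: Z/5Z is abelian, so all 5 irreducible complex representations are 1-dimensional. They are given by chi_k(m) = zeta_5^(k*m) for k = 0,...,4. Row orthogonality: sum_m chi_k(m) conj(chi_l(m)) = 5 * [k = l].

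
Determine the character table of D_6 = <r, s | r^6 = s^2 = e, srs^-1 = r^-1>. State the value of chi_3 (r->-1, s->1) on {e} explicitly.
Conjugacy classes: {e} of size 1, {r^3} of size 1, {r^1, r^5} of size 2, {r^2, r^4} of size 2, {s, sr^2, ...} of size 3, {sr, sr^3, ...} of size 3.
Character table:
  irrep \ class              {e} (size 1)  {r^3} (size 1)  {r^1, r^5} (size 2)  {r^2, r^4} (size 2)  {s, sr^2, ...} (size 3)  {sr, sr^3, ...} (size 3)
  chi_1 (triv)               1             1               1                    1                    1                        1                       
  chi_2 (sign: r->1, s->-1)  1             1               1                    1                    -1                       -1                      
  chi_3 (r->-1, s->1)        1             -1              -1                   1                    1                        -1                      
  chi_4 (r->-1, s->-1)       1             -1              -1                   1                    -1                       1                       
  chi_5 (2d, j=1)            2             -2              1                    -1                   0                        0                       
  chi_6 (2d, j=2)            2             2               -1                   -1                   0                        0                       

Spot check: chi_3 (r->-1, s->1) on {e} = 1.

Details: D_6 has order 2*6 = 12 with 6 conjugacy classes, hence 6 irreducibles. Sum of squared dims 1 + 1 + 1 + 1 + 4 + 4 = 12 = |G|. Linear characters come from the abelianisation; the 2-dimensional irreps have character r^k -> 2*cos(2*pi*j*k/6), reflections -> 0.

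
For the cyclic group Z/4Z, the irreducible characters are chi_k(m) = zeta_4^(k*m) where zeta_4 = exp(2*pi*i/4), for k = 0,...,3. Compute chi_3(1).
chi_3(1) = zeta_4^3 = -I

Justification: chi_3(1) = zeta_4^(3*1) = zeta_4^3. Since zeta_4^4 = 1, this equals zeta_4^3 = exp(2*pi*i*3/4) = -I.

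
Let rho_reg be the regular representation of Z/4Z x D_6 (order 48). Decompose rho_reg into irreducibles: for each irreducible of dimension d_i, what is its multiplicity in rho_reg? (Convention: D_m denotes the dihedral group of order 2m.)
Each irreducible V_i of dimension d_i appears with multiplicity d_i, i.e. rho_reg = (direct sum over all irreducibles V_i) d_i V_i. The irreducible dimensions for Z/4Z x D_6 are 1, 1, 1, 1, 1, 1, 1, 1, 1, 1, 1, 1, 1, 1, 1, 1, 2, 2, 2, 2, 2, 2, 2, 2: 16 irreducibles of dimension 1, each with multiplicity 1; 8 irreducibles of dimension 2, each with multiplicity 2. Total dimension 16*1*1 + 8*2*2 = 48 = |G|.

Proof sketch: General theorem: in the regular representation of a finite group G, each irreducible appears with multiplicity equal to its dimension. Check: dim(rho_reg) = sum d_i^2 = 1 + 1 + 1 + 1 + 1 + 1 + 1 + 1 + 1 + 1 + 1 + 1 + 1 + 1 + 1 + 1 + 4 + 4 + 4 + 4 + 4 + 4 + 4 + 4 = 48 = |G|.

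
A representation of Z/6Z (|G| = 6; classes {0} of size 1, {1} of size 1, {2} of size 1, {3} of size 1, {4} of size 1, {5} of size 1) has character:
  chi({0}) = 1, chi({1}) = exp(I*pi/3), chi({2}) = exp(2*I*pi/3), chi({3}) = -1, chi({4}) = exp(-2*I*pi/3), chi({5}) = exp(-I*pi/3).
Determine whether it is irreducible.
Irreducible: <chi, chi> = 1.

Reasoning: <chi, chi> = (1/|G|) sum_C |C| * |chi(C)|^2 = (1/6)[1*|1|^2 + 1*|exp(I*pi/3)|^2 + 1*|exp(2*I*pi/3)|^2 + 1*|-1|^2 + 1*|exp(-2*I*pi/3)|^2 + 1*|exp(-I*pi/3)|^2]
  = (1/6)[(1) + (1) + (1) + (1) + (1) + (1)] = 6/6 = 1.
(Exp terms are combined using exp(i*s)*conj(exp(i*t)) = exp(i*(s-t)), and sums of them are collapsed using the identity that for every m > 1 the m distinct m-th roots of unity sum to 0, e.g. 1 + exp(2*I*pi/3) + exp(-2*I*pi/3) = 0.)
A character is irreducible iff <chi, chi> = 1, so this representation is irreducible.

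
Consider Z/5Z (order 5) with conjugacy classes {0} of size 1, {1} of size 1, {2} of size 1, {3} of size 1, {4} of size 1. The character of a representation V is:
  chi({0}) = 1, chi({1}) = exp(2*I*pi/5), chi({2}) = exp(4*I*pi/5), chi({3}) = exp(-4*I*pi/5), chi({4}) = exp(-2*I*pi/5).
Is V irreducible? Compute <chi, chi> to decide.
Irreducible: <chi, chi> = 1.

Reasoning: <chi, chi> = (1/|G|) sum_C |C| * |chi(C)|^2 = (1/5)[1*|1|^2 + 1*|exp(2*I*pi/5)|^2 + 1*|exp(4*I*pi/5)|^2 + 1*|exp(-4*I*pi/5)|^2 + 1*|exp(-2*I*pi/5)|^2]
  = (1/5)[(1) + (1) + (1) + (1) + (1)] = 5/5 = 1.
(Exp terms are combined using exp(i*s)*conj(exp(i*t)) = exp(i*(s-t)), and sums of them are collapsed using the identity that for every m > 1 the m distinct m-th roots of unity sum to 0, e.g. 1 + exp(2*I*pi/3) + exp(-2*I*pi/3) = 0.)
A character is irreducible iff <chi, chi> = 1, so this representation is irreducible.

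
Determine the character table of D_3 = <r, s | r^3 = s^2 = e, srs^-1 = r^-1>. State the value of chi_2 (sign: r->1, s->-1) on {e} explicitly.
Conjugacy classes: {e} of size 1, {r^1, r^2} of size 2, {s, sr, ..., sr^2} of size 3.
Character table:
  irrep \ class              {e} (size 1)  {r^1, r^2} (size 2)  {s, sr, ..., sr^2} (size 3)
  chi_1 (triv)               1             1                    1                          
  chi_2 (sign: r->1, s->-1)  1             1                    -1                         
  chi_3 (2d, j=1)            2             -1                   0                          

Spot check: chi_2 (sign: r->1, s->-1) on {e} = 1.

Argument: D_3 has order 2*3 = 6 with 3 conjugacy classes, hence 3 irreducibles. Sum of squared dims 1 + 1 + 4 = 6 = |G|. Linear characters come from the abelianisation; the 2-dimensional irreps have character r^k -> 2*cos(2*pi*j*k/3), reflections -> 0.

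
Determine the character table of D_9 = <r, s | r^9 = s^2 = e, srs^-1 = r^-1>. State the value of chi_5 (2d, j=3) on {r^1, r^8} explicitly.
Conjugacy classes: {e} of size 1, {r^1, r^8} of size 2, {r^2, r^7} of size 2, {r^3, r^6} of size 2, {r^4, r^5} of size 2, {s, sr, ..., sr^8} of size 9.
Character table:
  irrep \ class              {e} (size 1)  {r^1, r^8} (size 2)  {r^2, r^7} (size 2)  {r^3, r^6} (size 2)  {r^4, r^5} (size 2)  {s, sr, ..., sr^8} (size 9)
  chi_1 (triv)               1             1                    1                    1                    1                    1                          
  chi_2 (sign: r->1, s->-1)  1             1                    1                    1                    1                    -1                         
  chi_3 (2d, j=1)            2             2*cos(2*pi/9)        2*cos(4*pi/9)        -1                   -2*cos(pi/9)         0                          
  chi_4 (2d, j=2)            2             2*cos(4*pi/9)        -2*cos(pi/9)         -1                   2*cos(2*pi/9)        0                          
  chi_5 (2d, j=3)            2             -1                   -1                   2                    -1                   0                          
  chi_6 (2d, j=4)            2             -2*cos(pi/9)         2*cos(2*pi/9)        -1                   2*cos(4*pi/9)        0                          

Spot check: chi_5 (2d, j=3) on {r^1, r^8} = -1.

Solution. D_9 has order 2*9 = 18 with 6 conjugacy classes, hence 6 irreducibles. Sum of squared dims 1 + 1 + 4 + 4 + 4 + 4 = 18 = |G|. Linear characters come from the abelianisation; the 2-dimensional irreps have character r^k -> 2*cos(2*pi*j*k/9), reflections -> 0.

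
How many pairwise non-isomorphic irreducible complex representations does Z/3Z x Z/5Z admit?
15

Solution. The number of irreducible complex representations of a finite group equals its number of conjugacy classes. Z/3Z x Z/5Z is abelian of order 15, so every element is its own conjugacy class: 15 classes, so Z/3Z x Z/5Z (order 15) has exactly 15 irreducible complex representations.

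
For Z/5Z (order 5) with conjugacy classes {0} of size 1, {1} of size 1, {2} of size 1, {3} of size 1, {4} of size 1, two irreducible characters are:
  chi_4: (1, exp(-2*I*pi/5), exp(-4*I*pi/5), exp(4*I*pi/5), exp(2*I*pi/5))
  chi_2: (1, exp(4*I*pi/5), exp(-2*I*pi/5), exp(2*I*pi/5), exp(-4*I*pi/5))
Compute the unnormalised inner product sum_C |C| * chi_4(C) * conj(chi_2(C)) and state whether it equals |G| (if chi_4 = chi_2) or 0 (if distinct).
Sum = 0; so <chi_4, chi_2> = 0 (distinct irreducibles are orthogonal).

Why: Compute term by term over conjugacy classes (|C| * chi_4(C) * conj(chi_2(C))):
  1*(1)*conj(1) + 1*(exp(-2*I*pi/5))*conj(exp(4*I*pi/5)) + 1*(exp(-4*I*pi/5))*conj(exp(-2*I*pi/5)) + 1*(exp(4*I*pi/5))*conj(exp(2*I*pi/5)) + 1*(exp(2*I*pi/5))*conj(exp(-4*I*pi/5))
  = (1) + (exp(4*I*pi/5)) + (exp(-2*I*pi/5)) + (exp(2*I*pi/5)) + (exp(-4*I*pi/5))
  = 0.
(Exp terms are combined using exp(i*s)*conj(exp(i*t)) = exp(i*(s-t)), and sums of them are collapsed using the identity that for every m > 1 the m distinct m-th roots of unity sum to 0, e.g. 1 + exp(2*I*pi/3) + exp(-2*I*pi/3) = 0.)
Dividing by |G| = 5 gives 0/5 = 0, matching the row-orthogonality relation <chi_4, chi_2> = [chi_4 = chi_2].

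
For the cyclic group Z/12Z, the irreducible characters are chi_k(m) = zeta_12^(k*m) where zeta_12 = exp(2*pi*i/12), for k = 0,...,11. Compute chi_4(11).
chi_4(11) = zeta_12^44 = exp(-2*I*pi/3)

Solution. chi_4(11) = zeta_12^(4*11) = zeta_12^44. Since zeta_12^12 = 1, this equals zeta_12^8 = exp(2*pi*i*8/12) = exp(-2*I*pi/3).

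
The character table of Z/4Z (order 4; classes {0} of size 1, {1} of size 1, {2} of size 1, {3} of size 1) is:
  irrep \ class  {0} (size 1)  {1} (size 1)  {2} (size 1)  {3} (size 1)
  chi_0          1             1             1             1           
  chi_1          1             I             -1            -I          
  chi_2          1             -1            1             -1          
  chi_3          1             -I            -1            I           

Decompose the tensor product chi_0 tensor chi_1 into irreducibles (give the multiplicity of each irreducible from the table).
chi_0 tensor chi_1 = chi_1 (all other irreducibles have multiplicity 0).

The character of a tensor product is the pointwise product (chi_0 * chi_1)(C) = chi_0(C) * chi_1(C):
  {0}: (1)*(1), {1}: (1)*(I), {2}: (1)*(-1), {3}: (1)*(-I)
so (chi_0 * chi_1) takes values
  {0} -> 1, {1} -> I, {2} -> -1, {3} -> -I.
Now take the inner product of this character with each irreducible chi from the table, <chi_0*chi_1, chi> = (1/4) sum_C |C| (chi_0*chi_1)(C) conj(chi(C)):
  <chi_0*chi_1, chi_0> = (1/4)[1*(1)*conj(1) + 1*(I)*conj(1) + 1*(-1)*conj(1) + 1*(-I)*conj(1)]
      = (1/4)[(1) + (I) + (-1) + (-I)] = 0/4 = 0
  <chi_0*chi_1, chi_1> = (1/4)[1*(1)*conj(1) + 1*(I)*conj(I) + 1*(-1)*conj(-1) + 1*(-I)*conj(-I)]
      = (1/4)[(1) + (1) + (1) + (1)] = 4/4 = 1
  <chi_0*chi_1, chi_2> = (1/4)[1*(1)*conj(1) + 1*(I)*conj(-1) + 1*(-1)*conj(1) + 1*(-I)*conj(-1)]
      = (1/4)[(1) + (-I) + (-1) + (I)] = 0/4 = 0
  <chi_0*chi_1, chi_3> = (1/4)[1*(1)*conj(1) + 1*(I)*conj(-I) + 1*(-1)*conj(-1) + 1*(-I)*conj(I)]
      = (1/4)[(1) + (-1) + (1) + (-1)] = 0/4 = 0
(Exp terms are combined using exp(i*s)*conj(exp(i*t)) = exp(i*(s-t)), and sums of them are collapsed using the identity that for every m > 1 the m distinct m-th roots of unity sum to 0, e.g. 1 + exp(2*I*pi/3) + exp(-2*I*pi/3) = 0.)
Hence the multiplicities are chi_1: 1. Dimension check: dim(chi_0)*dim(chi_1) = 1*1 = 1 and sum (mult * dim) = 1*1 = 1.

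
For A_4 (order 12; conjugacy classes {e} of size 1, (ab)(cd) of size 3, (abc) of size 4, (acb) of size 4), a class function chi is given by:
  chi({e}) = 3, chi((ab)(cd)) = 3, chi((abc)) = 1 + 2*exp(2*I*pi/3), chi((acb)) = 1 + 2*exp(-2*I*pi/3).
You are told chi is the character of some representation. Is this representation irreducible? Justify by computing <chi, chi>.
Not irreducible (reducible): <chi, chi> = 5 > 1.

Working: <chi, chi> = (1/|G|) sum_C |C| * |chi(C)|^2 = (1/12)[1*|3|^2 + 3*|3|^2 + 4*|1 + 2*exp(2*I*pi/3)|^2 + 4*|1 + 2*exp(-2*I*pi/3)|^2]
  = (1/12)[(9) + (27) + (12) + (12)] = 60/12 = 5.
(Exp terms are combined using exp(i*s)*conj(exp(i*t)) = exp(i*(s-t)), and sums of them are collapsed using the identity that for every m > 1 the m distinct m-th roots of unity sum to 0, e.g. 1 + exp(2*I*pi/3) + exp(-2*I*pi/3) = 0.)
A character is irreducible iff <chi, chi> = 1, so this representation is reducible.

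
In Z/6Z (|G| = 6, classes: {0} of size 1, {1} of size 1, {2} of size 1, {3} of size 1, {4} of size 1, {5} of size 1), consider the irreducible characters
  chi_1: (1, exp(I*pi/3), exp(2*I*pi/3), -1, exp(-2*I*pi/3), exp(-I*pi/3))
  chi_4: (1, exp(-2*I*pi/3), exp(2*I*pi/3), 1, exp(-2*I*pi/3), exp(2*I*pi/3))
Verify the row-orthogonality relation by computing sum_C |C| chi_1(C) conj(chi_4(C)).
Sum = 0; so <chi_1, chi_4> = 0 (distinct irreducibles are orthogonal).

Solution. Compute term by term over conjugacy classes (|C| * chi_1(C) * conj(chi_4(C))):
  1*(1)*conj(1) + 1*(exp(I*pi/3))*conj(exp(-2*I*pi/3)) + 1*(exp(2*I*pi/3))*conj(exp(2*I*pi/3)) + 1*(-1)*conj(1) + 1*(exp(-2*I*pi/3))*conj(exp(-2*I*pi/3)) + 1*(exp(-I*pi/3))*conj(exp(2*I*pi/3))
  = (1) + (-1) + (1) + (-1) + (1) + (-1)
  = 0.
(Exp terms are combined using exp(i*s)*conj(exp(i*t)) = exp(i*(s-t)), and sums of them are collapsed using the identity that for every m > 1 the m distinct m-th roots of unity sum to 0, e.g. 1 + exp(2*I*pi/3) + exp(-2*I*pi/3) = 0.)
Dividing by |G| = 6 gives 0/6 = 0, matching the row-orthogonality relation <chi_1, chi_4> = [chi_1 = chi_4].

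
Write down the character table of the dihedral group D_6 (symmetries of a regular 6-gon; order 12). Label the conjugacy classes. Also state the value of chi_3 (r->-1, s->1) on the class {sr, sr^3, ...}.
Conjugacy classes: {e} of size 1, {r^3} of size 1, {r^1, r^5} of size 2, {r^2, r^4} of size 2, {s, sr^2, ...} of size 3, {sr, sr^3, ...} of size 3.
Character table:
  irrep \ class              {e} (size 1)  {r^3} (size 1)  {r^1, r^5} (size 2)  {r^2, r^4} (size 2)  {s, sr^2, ...} (size 3)  {sr, sr^3, ...} (size 3)
  chi_1 (triv)               1             1               1                    1                    1                        1                       
  chi_2 (sign: r->1, s->-1)  1             1               1                    1                    -1                       -1                      
  chi_3 (r->-1, s->1)        1             -1              -1                   1                    1                        -1                      
  chi_4 (r->-1, s->-1)       1             -1              -1                   1                    -1                       1                       
  chi_5 (2d, j=1)            2             -2              1                    -1                   0                        0                       
  chi_6 (2d, j=2)            2             2               -1                   -1                   0                        0                       

Spot check: chi_3 (r->-1, s->1) on {sr, sr^3, ...} = -1.

Why: D_6 has order 2*6 = 12 with 6 conjugacy classes, hence 6 irreducibles. Sum of squared dims 1 + 1 + 1 + 1 + 4 + 4 = 12 = |G|. Linear characters come from the abelianisation; the 2-dimensional irreps have character r^k -> 2*cos(2*pi*j*k/6), reflections -> 0.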